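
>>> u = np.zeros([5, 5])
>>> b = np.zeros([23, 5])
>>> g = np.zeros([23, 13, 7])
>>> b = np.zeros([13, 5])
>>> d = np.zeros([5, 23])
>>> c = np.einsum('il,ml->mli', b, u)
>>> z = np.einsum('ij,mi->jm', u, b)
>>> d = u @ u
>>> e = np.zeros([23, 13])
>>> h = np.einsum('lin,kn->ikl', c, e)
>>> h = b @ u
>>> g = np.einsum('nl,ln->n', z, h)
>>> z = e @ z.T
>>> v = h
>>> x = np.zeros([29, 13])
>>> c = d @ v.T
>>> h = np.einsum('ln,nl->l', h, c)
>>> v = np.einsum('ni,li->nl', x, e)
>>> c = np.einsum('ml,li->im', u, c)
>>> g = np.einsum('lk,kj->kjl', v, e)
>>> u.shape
(5, 5)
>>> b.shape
(13, 5)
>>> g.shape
(23, 13, 29)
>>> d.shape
(5, 5)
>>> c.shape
(13, 5)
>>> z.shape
(23, 5)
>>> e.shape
(23, 13)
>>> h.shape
(13,)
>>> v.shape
(29, 23)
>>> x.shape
(29, 13)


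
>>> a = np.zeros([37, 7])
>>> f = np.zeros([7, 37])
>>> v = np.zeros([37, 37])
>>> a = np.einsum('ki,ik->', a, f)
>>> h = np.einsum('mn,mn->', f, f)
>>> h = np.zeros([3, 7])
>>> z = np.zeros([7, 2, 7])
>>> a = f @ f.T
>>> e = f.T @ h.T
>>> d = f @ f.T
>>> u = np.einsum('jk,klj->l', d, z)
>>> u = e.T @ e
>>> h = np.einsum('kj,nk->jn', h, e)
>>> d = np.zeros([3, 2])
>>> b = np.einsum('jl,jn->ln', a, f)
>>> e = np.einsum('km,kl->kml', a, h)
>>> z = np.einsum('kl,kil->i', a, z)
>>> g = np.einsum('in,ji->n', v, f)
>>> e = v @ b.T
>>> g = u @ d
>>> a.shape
(7, 7)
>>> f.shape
(7, 37)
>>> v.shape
(37, 37)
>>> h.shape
(7, 37)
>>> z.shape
(2,)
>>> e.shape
(37, 7)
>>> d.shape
(3, 2)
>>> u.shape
(3, 3)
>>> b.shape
(7, 37)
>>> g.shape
(3, 2)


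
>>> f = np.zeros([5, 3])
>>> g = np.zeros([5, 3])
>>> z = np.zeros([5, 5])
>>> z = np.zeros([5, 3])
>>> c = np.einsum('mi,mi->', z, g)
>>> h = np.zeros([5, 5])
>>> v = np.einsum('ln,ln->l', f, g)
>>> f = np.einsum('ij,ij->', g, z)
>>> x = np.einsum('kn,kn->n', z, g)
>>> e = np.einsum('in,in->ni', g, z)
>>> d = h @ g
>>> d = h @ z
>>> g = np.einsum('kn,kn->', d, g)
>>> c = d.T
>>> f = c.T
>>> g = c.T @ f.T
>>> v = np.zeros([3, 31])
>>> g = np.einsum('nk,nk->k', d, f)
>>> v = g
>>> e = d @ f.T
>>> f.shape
(5, 3)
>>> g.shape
(3,)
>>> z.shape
(5, 3)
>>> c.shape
(3, 5)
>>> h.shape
(5, 5)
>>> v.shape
(3,)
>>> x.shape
(3,)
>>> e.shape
(5, 5)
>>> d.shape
(5, 3)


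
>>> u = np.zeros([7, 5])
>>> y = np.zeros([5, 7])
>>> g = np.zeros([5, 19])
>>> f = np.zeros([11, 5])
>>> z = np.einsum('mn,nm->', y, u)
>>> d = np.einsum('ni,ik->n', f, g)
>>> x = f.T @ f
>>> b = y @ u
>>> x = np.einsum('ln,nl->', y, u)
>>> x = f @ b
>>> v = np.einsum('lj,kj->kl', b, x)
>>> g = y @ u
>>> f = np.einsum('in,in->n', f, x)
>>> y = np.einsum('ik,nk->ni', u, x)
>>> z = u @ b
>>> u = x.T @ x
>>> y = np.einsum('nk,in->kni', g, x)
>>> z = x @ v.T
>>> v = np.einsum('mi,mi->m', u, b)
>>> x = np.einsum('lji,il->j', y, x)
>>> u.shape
(5, 5)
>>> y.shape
(5, 5, 11)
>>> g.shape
(5, 5)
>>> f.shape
(5,)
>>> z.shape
(11, 11)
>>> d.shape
(11,)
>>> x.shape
(5,)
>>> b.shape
(5, 5)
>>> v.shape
(5,)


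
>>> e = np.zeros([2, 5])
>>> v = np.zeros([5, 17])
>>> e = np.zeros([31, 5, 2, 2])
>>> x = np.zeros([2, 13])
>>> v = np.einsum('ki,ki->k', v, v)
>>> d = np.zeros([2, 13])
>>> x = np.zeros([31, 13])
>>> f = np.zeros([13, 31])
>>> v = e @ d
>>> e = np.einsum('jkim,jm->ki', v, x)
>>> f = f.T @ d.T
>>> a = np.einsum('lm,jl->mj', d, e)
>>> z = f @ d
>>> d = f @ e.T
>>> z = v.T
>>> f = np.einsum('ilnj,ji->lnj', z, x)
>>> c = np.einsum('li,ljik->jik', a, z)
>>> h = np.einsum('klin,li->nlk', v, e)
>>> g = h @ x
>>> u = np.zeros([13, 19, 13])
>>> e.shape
(5, 2)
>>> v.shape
(31, 5, 2, 13)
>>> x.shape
(31, 13)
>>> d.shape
(31, 5)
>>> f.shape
(2, 5, 31)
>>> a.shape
(13, 5)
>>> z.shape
(13, 2, 5, 31)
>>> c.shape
(2, 5, 31)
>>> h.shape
(13, 5, 31)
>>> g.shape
(13, 5, 13)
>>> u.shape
(13, 19, 13)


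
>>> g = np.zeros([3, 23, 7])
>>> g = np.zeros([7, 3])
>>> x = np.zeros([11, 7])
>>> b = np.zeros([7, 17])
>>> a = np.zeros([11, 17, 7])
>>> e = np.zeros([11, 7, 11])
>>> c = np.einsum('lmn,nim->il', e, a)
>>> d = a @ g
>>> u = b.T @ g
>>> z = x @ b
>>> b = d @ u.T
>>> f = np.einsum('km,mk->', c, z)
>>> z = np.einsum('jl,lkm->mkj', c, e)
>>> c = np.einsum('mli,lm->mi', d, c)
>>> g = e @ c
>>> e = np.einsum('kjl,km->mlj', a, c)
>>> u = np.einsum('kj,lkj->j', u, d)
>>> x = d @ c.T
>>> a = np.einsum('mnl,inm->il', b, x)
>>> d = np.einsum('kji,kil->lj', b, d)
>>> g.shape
(11, 7, 3)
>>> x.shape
(11, 17, 11)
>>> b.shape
(11, 17, 17)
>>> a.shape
(11, 17)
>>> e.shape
(3, 7, 17)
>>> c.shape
(11, 3)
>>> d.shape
(3, 17)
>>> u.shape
(3,)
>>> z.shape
(11, 7, 17)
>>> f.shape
()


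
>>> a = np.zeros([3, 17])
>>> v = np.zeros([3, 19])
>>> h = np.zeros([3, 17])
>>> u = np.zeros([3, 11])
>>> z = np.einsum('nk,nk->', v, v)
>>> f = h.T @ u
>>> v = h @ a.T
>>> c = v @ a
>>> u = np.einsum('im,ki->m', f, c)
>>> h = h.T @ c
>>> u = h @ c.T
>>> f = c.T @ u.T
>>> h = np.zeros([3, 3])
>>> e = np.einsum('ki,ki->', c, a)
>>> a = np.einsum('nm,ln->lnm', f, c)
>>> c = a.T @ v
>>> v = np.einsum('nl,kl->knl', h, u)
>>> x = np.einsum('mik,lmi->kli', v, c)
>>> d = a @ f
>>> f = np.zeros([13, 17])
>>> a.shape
(3, 17, 17)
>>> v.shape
(17, 3, 3)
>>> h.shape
(3, 3)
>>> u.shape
(17, 3)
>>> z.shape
()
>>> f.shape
(13, 17)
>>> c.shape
(17, 17, 3)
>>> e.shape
()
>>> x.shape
(3, 17, 3)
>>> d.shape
(3, 17, 17)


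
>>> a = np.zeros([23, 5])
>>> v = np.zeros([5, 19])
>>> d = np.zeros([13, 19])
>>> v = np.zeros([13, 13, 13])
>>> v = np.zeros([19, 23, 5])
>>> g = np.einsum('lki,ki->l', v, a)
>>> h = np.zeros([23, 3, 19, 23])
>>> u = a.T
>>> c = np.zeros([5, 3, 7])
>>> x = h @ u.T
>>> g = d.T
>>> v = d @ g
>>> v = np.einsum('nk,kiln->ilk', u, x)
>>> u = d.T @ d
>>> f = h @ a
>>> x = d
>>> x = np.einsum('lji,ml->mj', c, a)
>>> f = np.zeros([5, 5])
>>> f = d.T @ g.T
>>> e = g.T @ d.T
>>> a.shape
(23, 5)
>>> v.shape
(3, 19, 23)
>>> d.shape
(13, 19)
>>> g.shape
(19, 13)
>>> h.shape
(23, 3, 19, 23)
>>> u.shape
(19, 19)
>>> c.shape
(5, 3, 7)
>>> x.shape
(23, 3)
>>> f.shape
(19, 19)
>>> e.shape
(13, 13)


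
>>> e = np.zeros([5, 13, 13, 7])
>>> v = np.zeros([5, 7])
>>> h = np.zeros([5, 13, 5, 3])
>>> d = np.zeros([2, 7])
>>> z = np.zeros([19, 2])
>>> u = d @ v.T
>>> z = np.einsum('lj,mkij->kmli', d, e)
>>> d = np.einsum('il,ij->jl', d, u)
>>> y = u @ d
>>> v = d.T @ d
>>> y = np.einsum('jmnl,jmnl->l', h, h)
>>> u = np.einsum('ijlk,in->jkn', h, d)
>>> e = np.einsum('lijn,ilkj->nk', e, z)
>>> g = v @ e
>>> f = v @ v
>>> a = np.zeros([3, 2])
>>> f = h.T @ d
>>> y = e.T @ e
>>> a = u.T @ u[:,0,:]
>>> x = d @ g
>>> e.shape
(7, 2)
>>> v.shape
(7, 7)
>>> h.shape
(5, 13, 5, 3)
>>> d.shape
(5, 7)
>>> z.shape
(13, 5, 2, 13)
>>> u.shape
(13, 3, 7)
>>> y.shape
(2, 2)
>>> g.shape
(7, 2)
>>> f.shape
(3, 5, 13, 7)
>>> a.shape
(7, 3, 7)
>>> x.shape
(5, 2)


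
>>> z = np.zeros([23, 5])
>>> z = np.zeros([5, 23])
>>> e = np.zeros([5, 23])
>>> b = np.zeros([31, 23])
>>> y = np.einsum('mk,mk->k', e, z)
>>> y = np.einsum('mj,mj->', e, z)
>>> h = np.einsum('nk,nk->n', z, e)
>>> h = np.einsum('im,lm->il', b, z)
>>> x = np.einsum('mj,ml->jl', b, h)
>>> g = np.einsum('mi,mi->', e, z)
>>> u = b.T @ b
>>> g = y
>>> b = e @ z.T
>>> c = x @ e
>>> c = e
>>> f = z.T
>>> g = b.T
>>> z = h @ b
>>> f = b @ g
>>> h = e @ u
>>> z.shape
(31, 5)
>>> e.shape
(5, 23)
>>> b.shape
(5, 5)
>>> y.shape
()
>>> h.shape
(5, 23)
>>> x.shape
(23, 5)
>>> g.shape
(5, 5)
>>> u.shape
(23, 23)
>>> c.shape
(5, 23)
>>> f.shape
(5, 5)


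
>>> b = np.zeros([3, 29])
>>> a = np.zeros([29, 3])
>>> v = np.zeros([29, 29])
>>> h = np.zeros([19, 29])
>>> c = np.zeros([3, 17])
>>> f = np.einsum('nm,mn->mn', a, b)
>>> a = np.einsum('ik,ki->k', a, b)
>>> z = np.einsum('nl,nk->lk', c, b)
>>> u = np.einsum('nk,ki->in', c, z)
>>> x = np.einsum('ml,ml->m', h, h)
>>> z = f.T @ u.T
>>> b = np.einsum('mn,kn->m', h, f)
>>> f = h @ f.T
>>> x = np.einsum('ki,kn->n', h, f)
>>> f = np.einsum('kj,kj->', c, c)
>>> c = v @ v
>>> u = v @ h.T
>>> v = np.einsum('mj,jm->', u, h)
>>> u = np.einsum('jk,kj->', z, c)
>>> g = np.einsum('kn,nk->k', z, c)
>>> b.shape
(19,)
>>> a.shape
(3,)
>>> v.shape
()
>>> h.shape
(19, 29)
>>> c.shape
(29, 29)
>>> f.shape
()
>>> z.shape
(29, 29)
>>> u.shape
()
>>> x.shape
(3,)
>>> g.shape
(29,)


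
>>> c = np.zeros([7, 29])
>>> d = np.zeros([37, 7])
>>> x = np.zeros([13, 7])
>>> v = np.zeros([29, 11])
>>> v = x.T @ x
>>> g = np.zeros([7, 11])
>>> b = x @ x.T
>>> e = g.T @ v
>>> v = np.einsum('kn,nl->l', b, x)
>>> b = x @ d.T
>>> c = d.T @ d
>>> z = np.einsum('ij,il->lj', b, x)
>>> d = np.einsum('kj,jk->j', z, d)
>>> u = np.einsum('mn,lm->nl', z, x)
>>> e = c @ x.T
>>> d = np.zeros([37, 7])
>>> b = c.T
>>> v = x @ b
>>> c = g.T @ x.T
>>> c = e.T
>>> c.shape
(13, 7)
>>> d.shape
(37, 7)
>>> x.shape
(13, 7)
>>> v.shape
(13, 7)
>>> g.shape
(7, 11)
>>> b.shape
(7, 7)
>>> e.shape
(7, 13)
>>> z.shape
(7, 37)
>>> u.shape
(37, 13)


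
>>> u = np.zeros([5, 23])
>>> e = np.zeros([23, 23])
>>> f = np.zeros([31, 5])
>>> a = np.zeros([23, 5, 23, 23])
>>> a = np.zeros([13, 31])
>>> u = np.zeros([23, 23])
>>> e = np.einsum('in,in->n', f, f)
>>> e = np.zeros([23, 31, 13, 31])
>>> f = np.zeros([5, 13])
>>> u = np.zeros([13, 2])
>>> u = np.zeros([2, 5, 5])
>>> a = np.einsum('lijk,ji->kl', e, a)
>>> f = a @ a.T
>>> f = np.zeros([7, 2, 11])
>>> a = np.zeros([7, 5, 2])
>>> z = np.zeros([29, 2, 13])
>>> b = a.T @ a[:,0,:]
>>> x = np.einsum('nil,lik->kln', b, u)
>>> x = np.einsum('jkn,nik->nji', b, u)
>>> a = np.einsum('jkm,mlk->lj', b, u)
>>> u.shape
(2, 5, 5)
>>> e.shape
(23, 31, 13, 31)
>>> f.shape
(7, 2, 11)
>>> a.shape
(5, 2)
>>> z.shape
(29, 2, 13)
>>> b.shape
(2, 5, 2)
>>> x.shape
(2, 2, 5)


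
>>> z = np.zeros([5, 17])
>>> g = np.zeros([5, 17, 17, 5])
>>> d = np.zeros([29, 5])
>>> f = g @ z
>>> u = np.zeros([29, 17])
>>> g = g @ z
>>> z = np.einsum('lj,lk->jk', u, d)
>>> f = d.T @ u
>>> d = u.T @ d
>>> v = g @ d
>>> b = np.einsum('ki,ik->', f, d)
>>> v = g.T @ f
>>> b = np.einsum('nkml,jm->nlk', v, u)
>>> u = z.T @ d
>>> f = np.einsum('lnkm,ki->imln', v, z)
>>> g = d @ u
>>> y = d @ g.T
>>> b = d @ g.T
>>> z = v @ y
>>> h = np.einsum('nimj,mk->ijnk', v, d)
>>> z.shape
(17, 17, 17, 17)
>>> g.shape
(17, 5)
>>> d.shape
(17, 5)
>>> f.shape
(5, 17, 17, 17)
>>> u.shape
(5, 5)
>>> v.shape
(17, 17, 17, 17)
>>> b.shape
(17, 17)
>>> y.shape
(17, 17)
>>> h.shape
(17, 17, 17, 5)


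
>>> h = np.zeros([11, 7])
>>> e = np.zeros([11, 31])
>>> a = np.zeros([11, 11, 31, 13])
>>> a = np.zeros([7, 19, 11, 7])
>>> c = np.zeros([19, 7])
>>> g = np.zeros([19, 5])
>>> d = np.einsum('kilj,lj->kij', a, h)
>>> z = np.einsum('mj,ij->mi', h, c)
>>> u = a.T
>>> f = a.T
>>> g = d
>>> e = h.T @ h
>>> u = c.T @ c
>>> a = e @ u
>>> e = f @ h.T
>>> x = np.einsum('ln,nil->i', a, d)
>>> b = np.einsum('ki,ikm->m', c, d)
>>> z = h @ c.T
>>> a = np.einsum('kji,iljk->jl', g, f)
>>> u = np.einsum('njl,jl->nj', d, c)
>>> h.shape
(11, 7)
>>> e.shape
(7, 11, 19, 11)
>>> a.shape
(19, 11)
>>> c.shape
(19, 7)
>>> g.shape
(7, 19, 7)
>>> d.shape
(7, 19, 7)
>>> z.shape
(11, 19)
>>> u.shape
(7, 19)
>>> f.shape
(7, 11, 19, 7)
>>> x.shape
(19,)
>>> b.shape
(7,)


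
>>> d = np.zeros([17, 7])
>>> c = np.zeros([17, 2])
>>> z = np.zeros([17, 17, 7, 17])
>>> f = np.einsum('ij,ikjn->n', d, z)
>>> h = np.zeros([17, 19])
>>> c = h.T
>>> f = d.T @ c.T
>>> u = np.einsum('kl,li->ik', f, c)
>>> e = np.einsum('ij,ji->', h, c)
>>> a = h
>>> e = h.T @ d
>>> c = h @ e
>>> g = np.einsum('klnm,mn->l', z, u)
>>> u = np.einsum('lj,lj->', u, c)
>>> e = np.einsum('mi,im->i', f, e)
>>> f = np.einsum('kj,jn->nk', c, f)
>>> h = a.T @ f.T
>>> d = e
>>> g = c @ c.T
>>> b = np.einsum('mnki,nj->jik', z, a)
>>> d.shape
(19,)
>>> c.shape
(17, 7)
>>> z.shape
(17, 17, 7, 17)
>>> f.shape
(19, 17)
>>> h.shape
(19, 19)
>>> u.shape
()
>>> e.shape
(19,)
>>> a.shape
(17, 19)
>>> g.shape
(17, 17)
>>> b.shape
(19, 17, 7)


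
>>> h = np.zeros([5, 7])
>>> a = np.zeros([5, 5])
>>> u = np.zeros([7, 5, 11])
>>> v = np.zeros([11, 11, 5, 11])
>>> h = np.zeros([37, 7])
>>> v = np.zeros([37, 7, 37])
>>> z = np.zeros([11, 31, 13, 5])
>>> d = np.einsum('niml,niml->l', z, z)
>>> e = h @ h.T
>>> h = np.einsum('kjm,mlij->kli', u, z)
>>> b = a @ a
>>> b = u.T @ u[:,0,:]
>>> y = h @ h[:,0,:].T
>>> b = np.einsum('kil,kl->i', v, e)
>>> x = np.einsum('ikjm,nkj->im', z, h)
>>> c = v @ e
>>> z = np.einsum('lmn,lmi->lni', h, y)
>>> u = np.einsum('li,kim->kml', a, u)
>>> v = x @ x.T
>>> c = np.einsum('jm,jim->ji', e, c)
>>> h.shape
(7, 31, 13)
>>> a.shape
(5, 5)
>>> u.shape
(7, 11, 5)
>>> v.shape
(11, 11)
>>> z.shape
(7, 13, 7)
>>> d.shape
(5,)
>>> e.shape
(37, 37)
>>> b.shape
(7,)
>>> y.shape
(7, 31, 7)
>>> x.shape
(11, 5)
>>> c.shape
(37, 7)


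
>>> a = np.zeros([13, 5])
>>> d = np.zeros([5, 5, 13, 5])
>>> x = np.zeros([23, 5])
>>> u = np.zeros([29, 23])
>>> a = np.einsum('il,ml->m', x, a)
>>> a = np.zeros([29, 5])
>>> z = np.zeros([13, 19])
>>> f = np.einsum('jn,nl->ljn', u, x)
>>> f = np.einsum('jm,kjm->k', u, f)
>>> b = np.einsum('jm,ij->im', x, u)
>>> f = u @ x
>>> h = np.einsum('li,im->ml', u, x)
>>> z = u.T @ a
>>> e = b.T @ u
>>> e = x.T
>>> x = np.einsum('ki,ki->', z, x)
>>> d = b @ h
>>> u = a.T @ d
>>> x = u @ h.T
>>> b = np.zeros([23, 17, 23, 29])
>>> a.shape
(29, 5)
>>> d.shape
(29, 29)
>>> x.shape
(5, 5)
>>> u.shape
(5, 29)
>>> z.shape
(23, 5)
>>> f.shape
(29, 5)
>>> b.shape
(23, 17, 23, 29)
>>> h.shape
(5, 29)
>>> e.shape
(5, 23)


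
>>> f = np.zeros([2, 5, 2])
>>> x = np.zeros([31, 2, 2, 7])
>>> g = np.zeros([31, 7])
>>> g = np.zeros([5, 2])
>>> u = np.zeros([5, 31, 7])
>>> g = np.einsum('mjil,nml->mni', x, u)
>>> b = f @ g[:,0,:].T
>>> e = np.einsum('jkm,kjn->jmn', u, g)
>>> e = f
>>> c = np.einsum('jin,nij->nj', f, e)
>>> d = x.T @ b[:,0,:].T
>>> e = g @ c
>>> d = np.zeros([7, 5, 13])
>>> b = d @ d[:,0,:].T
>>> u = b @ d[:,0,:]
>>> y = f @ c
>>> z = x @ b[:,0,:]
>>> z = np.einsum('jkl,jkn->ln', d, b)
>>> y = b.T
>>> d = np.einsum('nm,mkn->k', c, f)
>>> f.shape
(2, 5, 2)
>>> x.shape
(31, 2, 2, 7)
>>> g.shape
(31, 5, 2)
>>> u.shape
(7, 5, 13)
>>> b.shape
(7, 5, 7)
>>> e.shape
(31, 5, 2)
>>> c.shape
(2, 2)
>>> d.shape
(5,)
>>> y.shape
(7, 5, 7)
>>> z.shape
(13, 7)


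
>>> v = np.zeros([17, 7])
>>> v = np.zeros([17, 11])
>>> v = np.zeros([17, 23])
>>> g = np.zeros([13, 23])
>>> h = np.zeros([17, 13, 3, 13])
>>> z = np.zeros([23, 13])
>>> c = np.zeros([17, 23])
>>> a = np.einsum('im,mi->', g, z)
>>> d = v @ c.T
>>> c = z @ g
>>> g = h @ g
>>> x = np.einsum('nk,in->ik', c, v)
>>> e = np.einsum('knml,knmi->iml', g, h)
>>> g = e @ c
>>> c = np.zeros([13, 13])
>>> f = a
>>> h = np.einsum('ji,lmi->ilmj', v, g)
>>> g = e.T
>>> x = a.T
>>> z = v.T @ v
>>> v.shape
(17, 23)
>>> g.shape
(23, 3, 13)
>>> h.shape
(23, 13, 3, 17)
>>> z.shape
(23, 23)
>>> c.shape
(13, 13)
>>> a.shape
()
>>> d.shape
(17, 17)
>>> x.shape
()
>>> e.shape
(13, 3, 23)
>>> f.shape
()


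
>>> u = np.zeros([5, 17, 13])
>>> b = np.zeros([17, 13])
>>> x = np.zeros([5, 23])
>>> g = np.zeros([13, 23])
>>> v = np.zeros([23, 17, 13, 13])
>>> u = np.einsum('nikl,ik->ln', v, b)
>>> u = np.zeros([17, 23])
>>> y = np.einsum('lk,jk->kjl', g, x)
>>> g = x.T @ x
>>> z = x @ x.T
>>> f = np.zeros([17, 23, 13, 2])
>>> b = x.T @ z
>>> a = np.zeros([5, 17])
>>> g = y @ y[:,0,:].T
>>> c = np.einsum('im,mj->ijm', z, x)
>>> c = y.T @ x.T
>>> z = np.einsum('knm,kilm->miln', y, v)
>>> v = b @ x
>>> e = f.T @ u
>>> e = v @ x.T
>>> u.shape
(17, 23)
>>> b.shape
(23, 5)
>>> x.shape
(5, 23)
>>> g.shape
(23, 5, 23)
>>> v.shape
(23, 23)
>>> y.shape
(23, 5, 13)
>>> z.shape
(13, 17, 13, 5)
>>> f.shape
(17, 23, 13, 2)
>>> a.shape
(5, 17)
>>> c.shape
(13, 5, 5)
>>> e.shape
(23, 5)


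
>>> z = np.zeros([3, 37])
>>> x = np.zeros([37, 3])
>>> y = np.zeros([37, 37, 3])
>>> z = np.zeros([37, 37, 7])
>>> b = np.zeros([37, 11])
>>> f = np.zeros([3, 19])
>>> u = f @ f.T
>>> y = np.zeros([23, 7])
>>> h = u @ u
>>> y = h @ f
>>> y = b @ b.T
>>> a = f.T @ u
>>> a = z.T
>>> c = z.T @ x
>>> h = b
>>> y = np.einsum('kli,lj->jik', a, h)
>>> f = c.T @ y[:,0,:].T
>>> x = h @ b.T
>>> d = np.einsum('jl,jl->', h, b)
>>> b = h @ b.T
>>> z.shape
(37, 37, 7)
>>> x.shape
(37, 37)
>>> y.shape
(11, 37, 7)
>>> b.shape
(37, 37)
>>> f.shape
(3, 37, 11)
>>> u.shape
(3, 3)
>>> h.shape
(37, 11)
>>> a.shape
(7, 37, 37)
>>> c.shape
(7, 37, 3)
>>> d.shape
()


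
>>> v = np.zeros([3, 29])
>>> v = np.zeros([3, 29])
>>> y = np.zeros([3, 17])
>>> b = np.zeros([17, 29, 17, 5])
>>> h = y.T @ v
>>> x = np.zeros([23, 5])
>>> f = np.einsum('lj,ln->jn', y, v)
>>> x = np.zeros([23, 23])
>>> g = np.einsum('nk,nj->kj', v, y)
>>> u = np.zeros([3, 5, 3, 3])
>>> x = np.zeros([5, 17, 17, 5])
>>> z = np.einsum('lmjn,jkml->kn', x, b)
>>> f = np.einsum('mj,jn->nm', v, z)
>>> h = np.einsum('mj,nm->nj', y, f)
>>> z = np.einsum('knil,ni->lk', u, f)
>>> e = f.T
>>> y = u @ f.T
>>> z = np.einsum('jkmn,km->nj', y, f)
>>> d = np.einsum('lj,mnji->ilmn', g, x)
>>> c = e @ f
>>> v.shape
(3, 29)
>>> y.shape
(3, 5, 3, 5)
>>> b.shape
(17, 29, 17, 5)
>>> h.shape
(5, 17)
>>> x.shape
(5, 17, 17, 5)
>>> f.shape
(5, 3)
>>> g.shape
(29, 17)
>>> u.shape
(3, 5, 3, 3)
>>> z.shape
(5, 3)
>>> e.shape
(3, 5)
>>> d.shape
(5, 29, 5, 17)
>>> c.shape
(3, 3)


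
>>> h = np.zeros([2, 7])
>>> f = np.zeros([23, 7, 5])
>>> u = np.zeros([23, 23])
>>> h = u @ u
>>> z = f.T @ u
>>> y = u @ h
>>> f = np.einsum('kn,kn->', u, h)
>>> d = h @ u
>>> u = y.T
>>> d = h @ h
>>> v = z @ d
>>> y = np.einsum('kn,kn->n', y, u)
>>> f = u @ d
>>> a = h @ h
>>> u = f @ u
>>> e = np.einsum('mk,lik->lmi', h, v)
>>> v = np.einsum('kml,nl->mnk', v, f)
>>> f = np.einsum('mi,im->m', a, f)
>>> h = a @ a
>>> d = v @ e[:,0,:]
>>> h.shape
(23, 23)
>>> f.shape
(23,)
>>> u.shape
(23, 23)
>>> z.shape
(5, 7, 23)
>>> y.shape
(23,)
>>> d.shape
(7, 23, 7)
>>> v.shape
(7, 23, 5)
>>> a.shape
(23, 23)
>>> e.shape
(5, 23, 7)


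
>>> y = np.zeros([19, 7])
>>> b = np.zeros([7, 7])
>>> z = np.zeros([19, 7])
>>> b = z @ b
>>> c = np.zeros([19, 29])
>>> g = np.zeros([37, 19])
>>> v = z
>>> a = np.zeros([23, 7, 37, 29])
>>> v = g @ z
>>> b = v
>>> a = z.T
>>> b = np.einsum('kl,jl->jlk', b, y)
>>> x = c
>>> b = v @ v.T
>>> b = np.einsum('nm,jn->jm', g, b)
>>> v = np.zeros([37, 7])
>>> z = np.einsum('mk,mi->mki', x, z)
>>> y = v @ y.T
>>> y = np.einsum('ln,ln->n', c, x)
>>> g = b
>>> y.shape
(29,)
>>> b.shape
(37, 19)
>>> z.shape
(19, 29, 7)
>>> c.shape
(19, 29)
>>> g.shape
(37, 19)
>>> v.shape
(37, 7)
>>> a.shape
(7, 19)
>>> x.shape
(19, 29)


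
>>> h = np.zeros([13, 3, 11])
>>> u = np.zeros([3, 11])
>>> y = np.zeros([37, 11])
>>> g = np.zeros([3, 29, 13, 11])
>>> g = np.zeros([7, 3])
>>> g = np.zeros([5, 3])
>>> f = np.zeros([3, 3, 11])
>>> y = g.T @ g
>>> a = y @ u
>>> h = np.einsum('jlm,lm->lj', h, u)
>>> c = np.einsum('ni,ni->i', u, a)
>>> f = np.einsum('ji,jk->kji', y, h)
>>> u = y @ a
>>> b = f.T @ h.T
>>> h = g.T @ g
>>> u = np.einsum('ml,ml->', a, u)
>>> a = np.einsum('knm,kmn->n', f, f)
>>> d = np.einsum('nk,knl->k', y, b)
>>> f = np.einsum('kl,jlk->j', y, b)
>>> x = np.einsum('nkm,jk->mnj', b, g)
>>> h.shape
(3, 3)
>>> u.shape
()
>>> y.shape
(3, 3)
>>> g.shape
(5, 3)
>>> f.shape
(3,)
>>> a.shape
(3,)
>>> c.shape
(11,)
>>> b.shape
(3, 3, 3)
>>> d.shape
(3,)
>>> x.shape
(3, 3, 5)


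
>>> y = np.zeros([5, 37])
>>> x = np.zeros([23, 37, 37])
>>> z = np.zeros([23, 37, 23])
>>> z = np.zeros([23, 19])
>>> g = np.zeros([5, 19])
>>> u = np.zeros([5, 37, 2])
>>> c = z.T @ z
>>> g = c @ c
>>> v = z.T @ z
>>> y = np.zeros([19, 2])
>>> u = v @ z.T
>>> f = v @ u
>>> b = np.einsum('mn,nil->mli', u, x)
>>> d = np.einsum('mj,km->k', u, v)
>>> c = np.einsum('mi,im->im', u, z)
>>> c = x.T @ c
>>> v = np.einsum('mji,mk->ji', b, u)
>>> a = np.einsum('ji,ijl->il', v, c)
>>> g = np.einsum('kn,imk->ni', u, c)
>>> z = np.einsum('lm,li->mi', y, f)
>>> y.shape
(19, 2)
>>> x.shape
(23, 37, 37)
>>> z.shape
(2, 23)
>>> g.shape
(23, 37)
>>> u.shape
(19, 23)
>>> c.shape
(37, 37, 19)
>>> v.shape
(37, 37)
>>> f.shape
(19, 23)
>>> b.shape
(19, 37, 37)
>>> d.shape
(19,)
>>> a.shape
(37, 19)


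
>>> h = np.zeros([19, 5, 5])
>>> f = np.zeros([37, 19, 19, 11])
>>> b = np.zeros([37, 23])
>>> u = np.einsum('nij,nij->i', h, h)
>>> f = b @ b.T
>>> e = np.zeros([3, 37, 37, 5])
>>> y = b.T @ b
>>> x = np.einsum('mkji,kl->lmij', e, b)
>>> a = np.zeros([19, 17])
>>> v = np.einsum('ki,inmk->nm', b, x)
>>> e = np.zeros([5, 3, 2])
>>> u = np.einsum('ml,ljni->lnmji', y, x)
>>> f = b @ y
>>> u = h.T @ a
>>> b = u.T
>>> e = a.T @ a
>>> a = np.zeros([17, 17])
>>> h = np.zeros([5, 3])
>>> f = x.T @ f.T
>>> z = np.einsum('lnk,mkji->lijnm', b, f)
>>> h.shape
(5, 3)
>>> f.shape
(37, 5, 3, 37)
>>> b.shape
(17, 5, 5)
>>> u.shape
(5, 5, 17)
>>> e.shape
(17, 17)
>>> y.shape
(23, 23)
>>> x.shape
(23, 3, 5, 37)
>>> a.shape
(17, 17)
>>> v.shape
(3, 5)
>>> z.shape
(17, 37, 3, 5, 37)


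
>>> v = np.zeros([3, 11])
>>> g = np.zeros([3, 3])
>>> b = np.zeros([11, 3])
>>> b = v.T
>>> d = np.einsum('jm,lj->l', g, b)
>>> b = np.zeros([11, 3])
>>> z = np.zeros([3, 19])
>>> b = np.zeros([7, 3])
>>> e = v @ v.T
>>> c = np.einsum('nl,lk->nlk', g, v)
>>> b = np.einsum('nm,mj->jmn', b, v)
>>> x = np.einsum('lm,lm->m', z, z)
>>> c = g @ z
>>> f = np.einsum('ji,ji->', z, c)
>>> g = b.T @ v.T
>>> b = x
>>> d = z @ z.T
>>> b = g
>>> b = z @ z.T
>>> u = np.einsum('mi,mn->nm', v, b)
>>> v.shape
(3, 11)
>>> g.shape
(7, 3, 3)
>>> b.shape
(3, 3)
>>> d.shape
(3, 3)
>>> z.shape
(3, 19)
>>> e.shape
(3, 3)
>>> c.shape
(3, 19)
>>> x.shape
(19,)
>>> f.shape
()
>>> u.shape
(3, 3)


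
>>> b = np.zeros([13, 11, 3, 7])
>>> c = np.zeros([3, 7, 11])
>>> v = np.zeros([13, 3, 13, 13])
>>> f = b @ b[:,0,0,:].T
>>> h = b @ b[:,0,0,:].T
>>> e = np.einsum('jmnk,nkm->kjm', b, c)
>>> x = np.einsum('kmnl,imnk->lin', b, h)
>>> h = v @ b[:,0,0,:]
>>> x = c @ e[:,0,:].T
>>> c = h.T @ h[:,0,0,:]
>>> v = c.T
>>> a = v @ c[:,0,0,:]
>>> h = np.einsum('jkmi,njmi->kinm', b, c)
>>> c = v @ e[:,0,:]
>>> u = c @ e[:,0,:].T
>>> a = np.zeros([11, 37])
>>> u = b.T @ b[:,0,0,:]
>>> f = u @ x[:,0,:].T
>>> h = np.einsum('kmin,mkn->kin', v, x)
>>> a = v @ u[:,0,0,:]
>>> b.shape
(13, 11, 3, 7)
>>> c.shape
(7, 3, 13, 11)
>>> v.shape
(7, 3, 13, 7)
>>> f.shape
(7, 3, 11, 3)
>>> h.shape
(7, 13, 7)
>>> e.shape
(7, 13, 11)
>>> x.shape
(3, 7, 7)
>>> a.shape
(7, 3, 13, 7)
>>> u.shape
(7, 3, 11, 7)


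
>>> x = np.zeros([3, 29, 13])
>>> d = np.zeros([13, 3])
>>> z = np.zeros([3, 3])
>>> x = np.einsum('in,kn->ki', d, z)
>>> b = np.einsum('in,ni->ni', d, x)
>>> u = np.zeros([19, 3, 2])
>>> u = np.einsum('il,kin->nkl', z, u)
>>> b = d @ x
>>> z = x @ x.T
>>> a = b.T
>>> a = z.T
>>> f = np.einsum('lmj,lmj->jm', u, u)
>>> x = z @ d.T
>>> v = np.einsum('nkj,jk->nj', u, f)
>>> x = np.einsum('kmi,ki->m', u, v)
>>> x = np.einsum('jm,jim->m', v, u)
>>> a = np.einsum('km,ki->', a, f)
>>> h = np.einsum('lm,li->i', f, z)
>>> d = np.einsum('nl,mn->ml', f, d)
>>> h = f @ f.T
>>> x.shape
(3,)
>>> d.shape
(13, 19)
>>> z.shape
(3, 3)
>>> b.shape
(13, 13)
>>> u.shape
(2, 19, 3)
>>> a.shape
()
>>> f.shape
(3, 19)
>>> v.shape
(2, 3)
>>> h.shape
(3, 3)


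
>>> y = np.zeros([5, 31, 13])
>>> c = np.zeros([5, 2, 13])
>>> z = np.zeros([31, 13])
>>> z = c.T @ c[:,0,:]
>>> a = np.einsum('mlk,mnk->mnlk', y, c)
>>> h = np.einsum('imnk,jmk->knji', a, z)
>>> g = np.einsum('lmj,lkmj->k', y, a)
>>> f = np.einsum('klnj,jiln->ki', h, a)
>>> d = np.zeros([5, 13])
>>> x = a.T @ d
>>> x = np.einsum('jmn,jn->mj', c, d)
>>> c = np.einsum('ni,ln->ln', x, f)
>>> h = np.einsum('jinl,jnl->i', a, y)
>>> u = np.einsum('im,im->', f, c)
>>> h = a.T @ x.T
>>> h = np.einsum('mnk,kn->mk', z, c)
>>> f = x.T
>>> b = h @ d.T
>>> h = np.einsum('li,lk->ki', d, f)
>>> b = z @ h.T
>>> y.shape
(5, 31, 13)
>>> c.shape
(13, 2)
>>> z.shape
(13, 2, 13)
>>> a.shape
(5, 2, 31, 13)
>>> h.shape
(2, 13)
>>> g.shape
(2,)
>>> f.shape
(5, 2)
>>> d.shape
(5, 13)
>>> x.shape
(2, 5)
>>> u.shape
()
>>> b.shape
(13, 2, 2)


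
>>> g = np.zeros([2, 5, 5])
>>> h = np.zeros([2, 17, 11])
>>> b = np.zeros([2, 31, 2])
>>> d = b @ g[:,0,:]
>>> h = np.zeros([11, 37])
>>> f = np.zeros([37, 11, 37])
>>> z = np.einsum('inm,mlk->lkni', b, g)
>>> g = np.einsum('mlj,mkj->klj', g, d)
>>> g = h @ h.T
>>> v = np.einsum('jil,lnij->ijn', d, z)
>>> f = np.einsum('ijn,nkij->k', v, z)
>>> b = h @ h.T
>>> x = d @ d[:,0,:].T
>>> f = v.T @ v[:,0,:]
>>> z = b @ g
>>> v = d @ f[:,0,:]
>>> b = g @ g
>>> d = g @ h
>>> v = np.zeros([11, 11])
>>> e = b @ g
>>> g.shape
(11, 11)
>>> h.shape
(11, 37)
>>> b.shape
(11, 11)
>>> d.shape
(11, 37)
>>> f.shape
(5, 2, 5)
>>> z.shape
(11, 11)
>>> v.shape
(11, 11)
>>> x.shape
(2, 31, 2)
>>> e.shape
(11, 11)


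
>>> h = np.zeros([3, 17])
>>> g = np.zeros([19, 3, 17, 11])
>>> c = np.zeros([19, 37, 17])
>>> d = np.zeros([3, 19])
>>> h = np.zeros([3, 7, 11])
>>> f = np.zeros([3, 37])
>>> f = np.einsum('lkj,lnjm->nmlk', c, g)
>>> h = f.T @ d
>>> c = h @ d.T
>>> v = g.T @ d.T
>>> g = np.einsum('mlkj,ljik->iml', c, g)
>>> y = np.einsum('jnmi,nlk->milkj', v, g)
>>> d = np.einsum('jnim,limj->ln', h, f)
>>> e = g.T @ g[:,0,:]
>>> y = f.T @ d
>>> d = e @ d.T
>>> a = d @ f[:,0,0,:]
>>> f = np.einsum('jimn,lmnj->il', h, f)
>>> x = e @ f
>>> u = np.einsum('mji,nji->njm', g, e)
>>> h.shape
(37, 19, 11, 19)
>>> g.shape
(17, 37, 19)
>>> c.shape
(37, 19, 11, 3)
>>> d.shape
(19, 37, 3)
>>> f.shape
(19, 3)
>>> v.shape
(11, 17, 3, 3)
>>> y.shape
(37, 19, 11, 19)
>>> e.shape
(19, 37, 19)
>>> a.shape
(19, 37, 37)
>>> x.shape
(19, 37, 3)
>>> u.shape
(19, 37, 17)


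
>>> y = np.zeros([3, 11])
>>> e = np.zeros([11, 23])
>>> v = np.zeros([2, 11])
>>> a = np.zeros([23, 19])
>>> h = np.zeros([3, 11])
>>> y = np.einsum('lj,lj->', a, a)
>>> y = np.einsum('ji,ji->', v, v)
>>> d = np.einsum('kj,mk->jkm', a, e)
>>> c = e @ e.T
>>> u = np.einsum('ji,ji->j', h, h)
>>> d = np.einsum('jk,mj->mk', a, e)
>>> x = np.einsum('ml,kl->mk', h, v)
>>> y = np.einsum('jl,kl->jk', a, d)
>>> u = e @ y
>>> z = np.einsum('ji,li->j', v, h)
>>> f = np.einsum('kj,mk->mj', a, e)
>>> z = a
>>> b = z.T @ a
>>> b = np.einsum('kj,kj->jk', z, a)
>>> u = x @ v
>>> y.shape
(23, 11)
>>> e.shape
(11, 23)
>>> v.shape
(2, 11)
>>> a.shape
(23, 19)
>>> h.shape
(3, 11)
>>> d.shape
(11, 19)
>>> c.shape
(11, 11)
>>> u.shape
(3, 11)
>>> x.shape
(3, 2)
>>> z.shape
(23, 19)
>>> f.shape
(11, 19)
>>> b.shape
(19, 23)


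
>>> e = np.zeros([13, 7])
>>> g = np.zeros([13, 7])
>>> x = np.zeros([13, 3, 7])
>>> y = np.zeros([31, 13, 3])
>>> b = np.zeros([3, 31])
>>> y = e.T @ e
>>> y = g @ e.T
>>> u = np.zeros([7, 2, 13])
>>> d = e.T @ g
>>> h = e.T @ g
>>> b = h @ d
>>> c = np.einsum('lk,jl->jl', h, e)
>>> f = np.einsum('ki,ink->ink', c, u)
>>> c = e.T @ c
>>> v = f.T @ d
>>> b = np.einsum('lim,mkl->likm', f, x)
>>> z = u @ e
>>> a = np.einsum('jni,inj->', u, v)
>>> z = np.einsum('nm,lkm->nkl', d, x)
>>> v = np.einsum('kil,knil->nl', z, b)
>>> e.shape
(13, 7)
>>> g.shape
(13, 7)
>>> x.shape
(13, 3, 7)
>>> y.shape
(13, 13)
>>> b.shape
(7, 2, 3, 13)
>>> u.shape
(7, 2, 13)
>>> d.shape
(7, 7)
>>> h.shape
(7, 7)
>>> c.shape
(7, 7)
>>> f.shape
(7, 2, 13)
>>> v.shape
(2, 13)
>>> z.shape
(7, 3, 13)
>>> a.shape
()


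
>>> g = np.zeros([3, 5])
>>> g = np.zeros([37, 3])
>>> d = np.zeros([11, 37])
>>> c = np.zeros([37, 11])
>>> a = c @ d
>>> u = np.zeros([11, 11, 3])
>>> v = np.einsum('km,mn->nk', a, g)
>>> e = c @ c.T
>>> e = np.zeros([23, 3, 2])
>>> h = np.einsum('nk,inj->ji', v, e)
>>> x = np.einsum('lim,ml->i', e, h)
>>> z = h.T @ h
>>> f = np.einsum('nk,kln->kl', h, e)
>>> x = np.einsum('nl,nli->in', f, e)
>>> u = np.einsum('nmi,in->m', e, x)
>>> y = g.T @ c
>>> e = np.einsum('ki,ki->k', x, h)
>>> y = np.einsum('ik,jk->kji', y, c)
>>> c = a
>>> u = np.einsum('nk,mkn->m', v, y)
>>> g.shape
(37, 3)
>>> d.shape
(11, 37)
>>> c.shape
(37, 37)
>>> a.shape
(37, 37)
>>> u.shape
(11,)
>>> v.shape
(3, 37)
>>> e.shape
(2,)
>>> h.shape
(2, 23)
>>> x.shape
(2, 23)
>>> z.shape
(23, 23)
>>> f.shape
(23, 3)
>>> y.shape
(11, 37, 3)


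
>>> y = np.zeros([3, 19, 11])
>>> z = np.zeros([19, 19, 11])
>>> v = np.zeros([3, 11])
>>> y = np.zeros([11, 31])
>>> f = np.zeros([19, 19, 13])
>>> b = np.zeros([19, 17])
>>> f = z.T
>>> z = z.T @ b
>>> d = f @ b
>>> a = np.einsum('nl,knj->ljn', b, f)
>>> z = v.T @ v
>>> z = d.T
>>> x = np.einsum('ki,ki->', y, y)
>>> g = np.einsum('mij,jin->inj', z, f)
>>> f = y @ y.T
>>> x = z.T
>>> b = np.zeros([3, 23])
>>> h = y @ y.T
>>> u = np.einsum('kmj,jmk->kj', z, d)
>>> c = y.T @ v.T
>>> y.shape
(11, 31)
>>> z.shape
(17, 19, 11)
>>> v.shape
(3, 11)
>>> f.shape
(11, 11)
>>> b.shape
(3, 23)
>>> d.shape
(11, 19, 17)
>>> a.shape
(17, 19, 19)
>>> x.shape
(11, 19, 17)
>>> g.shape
(19, 19, 11)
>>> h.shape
(11, 11)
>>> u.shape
(17, 11)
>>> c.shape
(31, 3)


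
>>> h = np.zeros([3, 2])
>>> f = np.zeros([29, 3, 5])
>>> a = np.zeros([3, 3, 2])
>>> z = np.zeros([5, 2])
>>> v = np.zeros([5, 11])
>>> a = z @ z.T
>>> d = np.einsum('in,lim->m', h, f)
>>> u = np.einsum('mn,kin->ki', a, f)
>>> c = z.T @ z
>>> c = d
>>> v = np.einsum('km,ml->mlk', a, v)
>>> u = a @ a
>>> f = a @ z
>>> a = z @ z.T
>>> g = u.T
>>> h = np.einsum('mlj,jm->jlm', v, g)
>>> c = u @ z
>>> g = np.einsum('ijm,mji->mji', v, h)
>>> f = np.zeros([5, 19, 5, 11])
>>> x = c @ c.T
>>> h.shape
(5, 11, 5)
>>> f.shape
(5, 19, 5, 11)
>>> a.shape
(5, 5)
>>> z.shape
(5, 2)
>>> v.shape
(5, 11, 5)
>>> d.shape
(5,)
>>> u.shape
(5, 5)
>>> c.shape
(5, 2)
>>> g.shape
(5, 11, 5)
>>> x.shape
(5, 5)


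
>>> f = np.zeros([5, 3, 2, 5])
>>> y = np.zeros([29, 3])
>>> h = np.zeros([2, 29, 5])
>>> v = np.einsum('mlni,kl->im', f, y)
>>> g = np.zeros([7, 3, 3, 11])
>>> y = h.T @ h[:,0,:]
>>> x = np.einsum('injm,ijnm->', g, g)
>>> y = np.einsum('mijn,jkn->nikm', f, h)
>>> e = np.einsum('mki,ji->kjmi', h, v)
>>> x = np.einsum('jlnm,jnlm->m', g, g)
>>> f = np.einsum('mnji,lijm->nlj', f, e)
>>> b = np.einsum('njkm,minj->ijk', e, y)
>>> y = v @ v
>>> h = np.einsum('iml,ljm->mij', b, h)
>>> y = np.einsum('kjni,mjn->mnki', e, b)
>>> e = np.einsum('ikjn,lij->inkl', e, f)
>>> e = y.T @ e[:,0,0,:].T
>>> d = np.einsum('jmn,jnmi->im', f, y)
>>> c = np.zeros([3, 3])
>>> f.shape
(3, 29, 2)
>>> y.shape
(3, 2, 29, 5)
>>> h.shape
(5, 3, 29)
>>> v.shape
(5, 5)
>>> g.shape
(7, 3, 3, 11)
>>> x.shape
(11,)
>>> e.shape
(5, 29, 2, 29)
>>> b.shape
(3, 5, 2)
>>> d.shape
(5, 29)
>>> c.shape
(3, 3)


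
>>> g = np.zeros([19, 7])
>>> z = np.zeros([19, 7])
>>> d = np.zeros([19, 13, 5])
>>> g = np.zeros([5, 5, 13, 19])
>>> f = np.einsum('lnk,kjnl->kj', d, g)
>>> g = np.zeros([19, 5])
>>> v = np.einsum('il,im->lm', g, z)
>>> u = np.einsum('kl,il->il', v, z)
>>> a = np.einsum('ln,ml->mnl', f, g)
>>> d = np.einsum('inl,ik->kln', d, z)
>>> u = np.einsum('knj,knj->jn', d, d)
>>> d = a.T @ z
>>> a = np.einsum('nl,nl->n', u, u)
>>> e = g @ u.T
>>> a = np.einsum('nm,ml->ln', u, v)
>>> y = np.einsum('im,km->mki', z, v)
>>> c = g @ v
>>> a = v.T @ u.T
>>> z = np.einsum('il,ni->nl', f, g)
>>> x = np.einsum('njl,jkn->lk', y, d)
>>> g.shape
(19, 5)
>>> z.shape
(19, 5)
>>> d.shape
(5, 5, 7)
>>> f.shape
(5, 5)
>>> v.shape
(5, 7)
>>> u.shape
(13, 5)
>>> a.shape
(7, 13)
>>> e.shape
(19, 13)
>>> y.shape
(7, 5, 19)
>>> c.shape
(19, 7)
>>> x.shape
(19, 5)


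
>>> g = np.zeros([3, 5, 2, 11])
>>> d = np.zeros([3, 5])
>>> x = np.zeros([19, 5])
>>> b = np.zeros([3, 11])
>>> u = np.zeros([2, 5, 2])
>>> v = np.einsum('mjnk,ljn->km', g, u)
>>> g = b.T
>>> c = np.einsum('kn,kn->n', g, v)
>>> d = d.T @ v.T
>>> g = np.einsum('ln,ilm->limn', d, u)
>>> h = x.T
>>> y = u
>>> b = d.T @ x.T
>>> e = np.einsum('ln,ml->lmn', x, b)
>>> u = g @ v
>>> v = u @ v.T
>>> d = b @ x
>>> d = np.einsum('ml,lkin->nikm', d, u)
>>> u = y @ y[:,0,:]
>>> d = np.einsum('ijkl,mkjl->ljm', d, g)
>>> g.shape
(5, 2, 2, 11)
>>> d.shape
(11, 2, 5)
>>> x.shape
(19, 5)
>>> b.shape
(11, 19)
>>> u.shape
(2, 5, 2)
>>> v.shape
(5, 2, 2, 11)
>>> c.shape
(3,)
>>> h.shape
(5, 19)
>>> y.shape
(2, 5, 2)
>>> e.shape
(19, 11, 5)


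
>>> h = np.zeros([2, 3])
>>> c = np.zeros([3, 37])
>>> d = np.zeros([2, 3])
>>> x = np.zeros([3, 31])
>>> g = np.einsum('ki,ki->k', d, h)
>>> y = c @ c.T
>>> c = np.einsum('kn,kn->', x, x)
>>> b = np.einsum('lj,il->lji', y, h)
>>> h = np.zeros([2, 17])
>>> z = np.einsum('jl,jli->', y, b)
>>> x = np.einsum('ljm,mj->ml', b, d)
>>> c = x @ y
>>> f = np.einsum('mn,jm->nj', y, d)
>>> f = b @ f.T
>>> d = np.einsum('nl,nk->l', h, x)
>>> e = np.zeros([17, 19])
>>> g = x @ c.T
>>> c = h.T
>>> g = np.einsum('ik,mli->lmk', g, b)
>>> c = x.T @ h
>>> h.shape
(2, 17)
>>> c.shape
(3, 17)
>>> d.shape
(17,)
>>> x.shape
(2, 3)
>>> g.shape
(3, 3, 2)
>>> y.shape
(3, 3)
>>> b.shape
(3, 3, 2)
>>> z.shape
()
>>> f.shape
(3, 3, 3)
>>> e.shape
(17, 19)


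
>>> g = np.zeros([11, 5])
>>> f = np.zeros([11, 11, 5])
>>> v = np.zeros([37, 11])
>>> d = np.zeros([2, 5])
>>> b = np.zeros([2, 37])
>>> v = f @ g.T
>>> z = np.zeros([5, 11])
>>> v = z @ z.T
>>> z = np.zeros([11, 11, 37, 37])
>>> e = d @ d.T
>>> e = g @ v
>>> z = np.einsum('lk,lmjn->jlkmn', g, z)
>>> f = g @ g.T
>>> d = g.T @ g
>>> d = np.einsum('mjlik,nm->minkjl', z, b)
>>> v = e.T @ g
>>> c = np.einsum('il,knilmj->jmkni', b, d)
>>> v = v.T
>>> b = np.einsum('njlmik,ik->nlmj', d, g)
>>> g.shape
(11, 5)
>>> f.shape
(11, 11)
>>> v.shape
(5, 5)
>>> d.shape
(37, 11, 2, 37, 11, 5)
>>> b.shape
(37, 2, 37, 11)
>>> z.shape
(37, 11, 5, 11, 37)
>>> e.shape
(11, 5)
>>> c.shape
(5, 11, 37, 11, 2)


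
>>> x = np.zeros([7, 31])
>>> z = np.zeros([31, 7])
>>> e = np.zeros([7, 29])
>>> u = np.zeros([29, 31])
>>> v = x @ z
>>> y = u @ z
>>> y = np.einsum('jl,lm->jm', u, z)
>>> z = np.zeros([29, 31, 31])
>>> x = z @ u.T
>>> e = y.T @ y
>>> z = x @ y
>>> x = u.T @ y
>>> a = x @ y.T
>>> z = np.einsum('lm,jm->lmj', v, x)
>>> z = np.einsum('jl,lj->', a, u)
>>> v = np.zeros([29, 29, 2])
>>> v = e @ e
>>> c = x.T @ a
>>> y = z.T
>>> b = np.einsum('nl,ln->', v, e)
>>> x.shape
(31, 7)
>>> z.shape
()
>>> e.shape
(7, 7)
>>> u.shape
(29, 31)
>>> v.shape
(7, 7)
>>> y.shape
()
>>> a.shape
(31, 29)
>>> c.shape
(7, 29)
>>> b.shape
()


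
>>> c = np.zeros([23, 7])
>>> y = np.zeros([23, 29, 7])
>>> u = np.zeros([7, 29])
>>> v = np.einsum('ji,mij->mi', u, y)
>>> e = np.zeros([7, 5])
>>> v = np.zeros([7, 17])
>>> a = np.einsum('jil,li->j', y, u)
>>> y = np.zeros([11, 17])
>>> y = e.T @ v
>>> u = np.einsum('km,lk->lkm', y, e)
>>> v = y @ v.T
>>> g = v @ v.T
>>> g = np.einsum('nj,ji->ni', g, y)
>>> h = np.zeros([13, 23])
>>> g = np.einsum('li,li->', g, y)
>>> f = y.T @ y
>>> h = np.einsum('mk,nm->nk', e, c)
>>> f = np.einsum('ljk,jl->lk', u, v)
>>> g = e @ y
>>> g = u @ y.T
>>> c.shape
(23, 7)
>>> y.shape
(5, 17)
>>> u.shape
(7, 5, 17)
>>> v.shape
(5, 7)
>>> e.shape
(7, 5)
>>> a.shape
(23,)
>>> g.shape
(7, 5, 5)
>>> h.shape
(23, 5)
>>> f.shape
(7, 17)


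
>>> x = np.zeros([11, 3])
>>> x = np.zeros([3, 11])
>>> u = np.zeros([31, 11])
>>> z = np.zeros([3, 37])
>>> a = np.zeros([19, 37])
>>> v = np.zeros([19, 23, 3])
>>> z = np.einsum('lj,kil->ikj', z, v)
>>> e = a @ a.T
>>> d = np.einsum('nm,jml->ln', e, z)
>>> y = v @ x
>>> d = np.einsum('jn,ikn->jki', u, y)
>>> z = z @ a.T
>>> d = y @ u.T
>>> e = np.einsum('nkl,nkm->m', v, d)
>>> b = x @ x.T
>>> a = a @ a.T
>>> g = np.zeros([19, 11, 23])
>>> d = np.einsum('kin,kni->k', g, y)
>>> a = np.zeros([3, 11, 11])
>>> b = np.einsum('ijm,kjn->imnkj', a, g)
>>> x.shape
(3, 11)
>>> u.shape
(31, 11)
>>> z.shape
(23, 19, 19)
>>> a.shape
(3, 11, 11)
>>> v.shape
(19, 23, 3)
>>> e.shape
(31,)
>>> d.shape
(19,)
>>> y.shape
(19, 23, 11)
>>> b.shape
(3, 11, 23, 19, 11)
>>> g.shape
(19, 11, 23)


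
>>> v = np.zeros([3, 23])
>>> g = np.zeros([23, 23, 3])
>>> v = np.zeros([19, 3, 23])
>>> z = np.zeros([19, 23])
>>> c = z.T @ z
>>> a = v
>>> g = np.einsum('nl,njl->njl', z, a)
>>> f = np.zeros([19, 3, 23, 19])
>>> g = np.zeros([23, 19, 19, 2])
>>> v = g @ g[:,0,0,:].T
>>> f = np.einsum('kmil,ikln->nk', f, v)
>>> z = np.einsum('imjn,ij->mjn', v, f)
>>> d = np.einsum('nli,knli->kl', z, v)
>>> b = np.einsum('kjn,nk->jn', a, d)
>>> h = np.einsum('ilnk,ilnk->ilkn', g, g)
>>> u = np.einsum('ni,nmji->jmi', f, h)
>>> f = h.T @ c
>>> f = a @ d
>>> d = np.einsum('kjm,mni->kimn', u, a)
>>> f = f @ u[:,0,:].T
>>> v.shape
(23, 19, 19, 23)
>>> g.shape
(23, 19, 19, 2)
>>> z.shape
(19, 19, 23)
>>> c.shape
(23, 23)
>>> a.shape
(19, 3, 23)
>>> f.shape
(19, 3, 2)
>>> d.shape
(2, 23, 19, 3)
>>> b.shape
(3, 23)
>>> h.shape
(23, 19, 2, 19)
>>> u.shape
(2, 19, 19)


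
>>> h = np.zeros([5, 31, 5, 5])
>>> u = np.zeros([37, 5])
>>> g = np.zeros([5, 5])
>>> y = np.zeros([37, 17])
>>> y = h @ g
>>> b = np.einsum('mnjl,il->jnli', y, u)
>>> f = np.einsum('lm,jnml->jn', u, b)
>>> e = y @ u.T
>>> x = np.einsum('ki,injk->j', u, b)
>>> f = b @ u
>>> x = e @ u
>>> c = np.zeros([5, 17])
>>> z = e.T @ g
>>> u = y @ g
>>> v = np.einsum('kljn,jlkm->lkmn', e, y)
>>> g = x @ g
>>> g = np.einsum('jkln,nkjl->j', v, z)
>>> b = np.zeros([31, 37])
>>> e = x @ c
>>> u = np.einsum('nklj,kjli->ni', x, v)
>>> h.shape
(5, 31, 5, 5)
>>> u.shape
(5, 37)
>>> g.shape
(31,)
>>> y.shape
(5, 31, 5, 5)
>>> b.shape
(31, 37)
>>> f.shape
(5, 31, 5, 5)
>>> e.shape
(5, 31, 5, 17)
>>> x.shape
(5, 31, 5, 5)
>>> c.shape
(5, 17)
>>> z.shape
(37, 5, 31, 5)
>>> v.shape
(31, 5, 5, 37)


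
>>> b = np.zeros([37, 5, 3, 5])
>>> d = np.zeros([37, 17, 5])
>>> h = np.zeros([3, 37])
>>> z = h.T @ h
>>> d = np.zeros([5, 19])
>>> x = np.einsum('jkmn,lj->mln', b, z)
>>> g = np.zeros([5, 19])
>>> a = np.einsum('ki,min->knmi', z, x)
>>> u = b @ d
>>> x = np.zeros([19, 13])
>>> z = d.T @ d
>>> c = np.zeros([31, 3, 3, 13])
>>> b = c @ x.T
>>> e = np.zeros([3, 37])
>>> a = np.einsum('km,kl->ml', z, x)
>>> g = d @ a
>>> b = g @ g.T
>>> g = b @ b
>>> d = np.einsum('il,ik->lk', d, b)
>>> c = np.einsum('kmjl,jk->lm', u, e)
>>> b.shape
(5, 5)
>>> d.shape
(19, 5)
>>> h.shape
(3, 37)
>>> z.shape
(19, 19)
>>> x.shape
(19, 13)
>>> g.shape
(5, 5)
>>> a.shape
(19, 13)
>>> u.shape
(37, 5, 3, 19)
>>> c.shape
(19, 5)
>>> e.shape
(3, 37)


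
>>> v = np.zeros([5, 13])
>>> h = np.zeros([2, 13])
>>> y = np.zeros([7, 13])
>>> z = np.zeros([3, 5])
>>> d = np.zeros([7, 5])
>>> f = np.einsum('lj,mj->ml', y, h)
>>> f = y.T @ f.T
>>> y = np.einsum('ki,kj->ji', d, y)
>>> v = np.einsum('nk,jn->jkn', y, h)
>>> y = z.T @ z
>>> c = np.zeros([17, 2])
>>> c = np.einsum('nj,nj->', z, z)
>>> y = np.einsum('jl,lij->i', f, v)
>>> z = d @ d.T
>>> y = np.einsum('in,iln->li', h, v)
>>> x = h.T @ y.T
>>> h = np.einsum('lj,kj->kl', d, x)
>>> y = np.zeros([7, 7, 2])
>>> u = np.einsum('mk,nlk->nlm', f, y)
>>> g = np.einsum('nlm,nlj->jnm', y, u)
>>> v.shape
(2, 5, 13)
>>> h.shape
(13, 7)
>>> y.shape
(7, 7, 2)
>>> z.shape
(7, 7)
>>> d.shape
(7, 5)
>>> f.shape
(13, 2)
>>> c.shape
()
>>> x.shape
(13, 5)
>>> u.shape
(7, 7, 13)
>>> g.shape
(13, 7, 2)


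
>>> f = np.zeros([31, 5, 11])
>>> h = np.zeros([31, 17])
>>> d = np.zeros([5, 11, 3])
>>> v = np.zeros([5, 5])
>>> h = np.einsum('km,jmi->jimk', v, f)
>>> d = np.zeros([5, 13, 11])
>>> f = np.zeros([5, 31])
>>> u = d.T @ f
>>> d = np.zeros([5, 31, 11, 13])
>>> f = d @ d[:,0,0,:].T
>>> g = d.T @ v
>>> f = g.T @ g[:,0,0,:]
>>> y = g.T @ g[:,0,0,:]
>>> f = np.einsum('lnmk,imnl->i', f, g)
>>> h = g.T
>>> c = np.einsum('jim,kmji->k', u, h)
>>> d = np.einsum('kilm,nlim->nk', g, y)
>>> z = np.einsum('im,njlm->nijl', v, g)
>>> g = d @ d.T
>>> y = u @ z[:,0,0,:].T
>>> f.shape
(13,)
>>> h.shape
(5, 31, 11, 13)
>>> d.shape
(5, 13)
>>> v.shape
(5, 5)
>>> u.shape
(11, 13, 31)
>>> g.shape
(5, 5)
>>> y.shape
(11, 13, 13)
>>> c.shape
(5,)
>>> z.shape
(13, 5, 11, 31)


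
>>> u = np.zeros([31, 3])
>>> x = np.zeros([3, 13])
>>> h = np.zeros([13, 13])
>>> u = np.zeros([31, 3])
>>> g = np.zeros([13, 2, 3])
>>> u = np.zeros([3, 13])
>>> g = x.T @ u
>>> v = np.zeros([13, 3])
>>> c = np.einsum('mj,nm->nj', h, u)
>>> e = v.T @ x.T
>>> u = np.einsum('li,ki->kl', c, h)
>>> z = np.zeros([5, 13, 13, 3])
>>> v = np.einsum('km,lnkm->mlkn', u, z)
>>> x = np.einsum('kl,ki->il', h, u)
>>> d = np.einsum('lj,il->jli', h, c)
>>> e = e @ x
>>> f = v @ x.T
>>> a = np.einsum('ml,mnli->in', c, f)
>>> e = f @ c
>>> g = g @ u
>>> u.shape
(13, 3)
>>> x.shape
(3, 13)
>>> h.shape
(13, 13)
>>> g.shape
(13, 3)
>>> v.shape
(3, 5, 13, 13)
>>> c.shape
(3, 13)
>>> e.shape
(3, 5, 13, 13)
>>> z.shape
(5, 13, 13, 3)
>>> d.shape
(13, 13, 3)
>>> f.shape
(3, 5, 13, 3)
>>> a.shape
(3, 5)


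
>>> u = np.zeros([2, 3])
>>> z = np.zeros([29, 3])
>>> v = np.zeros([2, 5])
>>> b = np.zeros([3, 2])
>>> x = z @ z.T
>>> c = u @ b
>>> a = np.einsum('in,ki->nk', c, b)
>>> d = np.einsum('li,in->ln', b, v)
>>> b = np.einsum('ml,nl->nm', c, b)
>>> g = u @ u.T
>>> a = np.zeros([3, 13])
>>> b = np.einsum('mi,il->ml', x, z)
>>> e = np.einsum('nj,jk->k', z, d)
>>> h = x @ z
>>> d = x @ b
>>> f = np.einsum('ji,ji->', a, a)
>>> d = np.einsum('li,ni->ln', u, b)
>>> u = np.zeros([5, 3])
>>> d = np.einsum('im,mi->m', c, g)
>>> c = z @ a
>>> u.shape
(5, 3)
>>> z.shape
(29, 3)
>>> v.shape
(2, 5)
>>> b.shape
(29, 3)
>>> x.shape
(29, 29)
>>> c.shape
(29, 13)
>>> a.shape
(3, 13)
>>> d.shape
(2,)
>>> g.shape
(2, 2)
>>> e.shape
(5,)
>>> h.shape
(29, 3)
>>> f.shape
()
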